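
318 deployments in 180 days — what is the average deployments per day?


Formula: deployments per day = releases / days
= 318 / 180
= 1.767 deploys/day
(equivalently, 12.37 deploys/week)

1.767 deploys/day


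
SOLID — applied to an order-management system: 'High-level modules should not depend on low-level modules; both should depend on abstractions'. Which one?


This describes the Dependency Inversion Principle (DIP)

Dependency Inversion Principle (DIP)


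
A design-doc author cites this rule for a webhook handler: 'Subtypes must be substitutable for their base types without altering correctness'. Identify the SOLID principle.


This describes the Liskov Substitution Principle (LSP)

Liskov Substitution Principle (LSP)


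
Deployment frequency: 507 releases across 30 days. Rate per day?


Formula: deployments per day = releases / days
= 507 / 30
= 16.9 deploys/day
(equivalently, 118.3 deploys/week)

16.9 deploys/day


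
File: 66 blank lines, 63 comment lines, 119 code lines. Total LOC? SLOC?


Total LOC = blank + comment + code
Total LOC = 66 + 63 + 119 = 248
SLOC (source only) = code = 119

Total LOC: 248, SLOC: 119


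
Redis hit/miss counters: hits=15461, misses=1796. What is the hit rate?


Formula: hit rate = hits / (hits + misses) * 100
hit rate = 15461 / (15461 + 1796) * 100
hit rate = 15461 / 17257 * 100
hit rate = 89.59%

89.59%


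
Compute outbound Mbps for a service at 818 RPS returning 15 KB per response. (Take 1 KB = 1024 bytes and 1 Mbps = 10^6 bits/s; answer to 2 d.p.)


Formula: Mbps = payload_bytes * RPS * 8 / 1e6
Payload per request = 15 KB = 15 * 1024 = 15360 bytes
Total bytes/sec = 15360 * 818 = 12564480
Total bits/sec = 12564480 * 8 = 100515840
Mbps = 100515840 / 1e6 = 100.52

100.52 Mbps


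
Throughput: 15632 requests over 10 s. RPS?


Formula: throughput = requests / seconds
throughput = 15632 / 10
throughput = 1563.2 requests/second

1563.2 requests/second


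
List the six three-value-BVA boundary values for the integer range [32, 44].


Range: [32, 44]
Boundaries: just below min, min, min+1, max-1, max, just above max
Values: [31, 32, 33, 43, 44, 45]

[31, 32, 33, 43, 44, 45]


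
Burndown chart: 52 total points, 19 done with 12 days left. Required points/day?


Formula: Required rate = Remaining points / Days left
Remaining = 52 - 19 = 33 points
Required rate = 33 / 12 = 2.75 points/day

2.75 points/day


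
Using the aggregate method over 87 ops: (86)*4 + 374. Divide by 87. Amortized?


Formula: Amortized cost = Total cost / Operations
Total cost = (86 * 4) + (1 * 374)
Total cost = 344 + 374 = 718
Amortized = 718 / 87 = 8.2529

8.2529


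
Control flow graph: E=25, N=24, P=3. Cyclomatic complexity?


Formula: V(G) = E - N + 2P
V(G) = 25 - 24 + 2*3
V(G) = 1 + 6
V(G) = 7

7


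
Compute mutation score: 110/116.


Mutation score = killed / total * 100
Mutation score = 110 / 116 * 100
Mutation score = 94.83%

94.83%


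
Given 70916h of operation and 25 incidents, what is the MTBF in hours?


Formula: MTBF = Total operating time / Number of failures
MTBF = 70916 / 25
MTBF = 2836.64 hours

2836.64 hours


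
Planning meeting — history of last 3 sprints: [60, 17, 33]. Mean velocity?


Formula: Avg velocity = Total points / Number of sprints
Points: [60, 17, 33]
Sum = 60 + 17 + 33 = 110
Avg velocity = 110 / 3 = 36.67 points/sprint

36.67 points/sprint


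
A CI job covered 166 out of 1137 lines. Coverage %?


Coverage = covered / total * 100
Coverage = 166 / 1137 * 100
Coverage = 14.6%

14.6%


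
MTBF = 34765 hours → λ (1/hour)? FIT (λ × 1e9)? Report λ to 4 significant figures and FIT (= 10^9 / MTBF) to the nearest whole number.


Formula: λ = 1 / MTBF; FIT = λ × 1e9 = 1e9 / MTBF
λ = 1 / 34765 ≈ 2.876e-05 failures/hour
FIT = 1e9 / 34765 ≈ 28765 failures per 1e9 hours (nearest whole number)

λ = 2.876e-05 /h, FIT = 28765


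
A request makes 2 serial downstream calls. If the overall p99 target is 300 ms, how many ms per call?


Formula: per_stage = total_budget / stages
per_stage = 300 / 2
per_stage = 150.0 ms

150.0 ms


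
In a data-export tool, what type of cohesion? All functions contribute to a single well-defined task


Reasoning: Best: single purpose
Type: Functional cohesion

Functional cohesion


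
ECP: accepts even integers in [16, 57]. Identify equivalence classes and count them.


Constraint: even integers in [16, 57]
Class 1: x < 16 — out-of-range invalid
Class 2: x in [16,57] but odd — wrong type invalid
Class 3: x in [16,57] and even — valid
Class 4: x > 57 — out-of-range invalid
Total equivalence classes: 4

4 equivalence classes


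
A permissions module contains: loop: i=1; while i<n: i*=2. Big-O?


Reasoning: i doubles each step so iterations are log2(n)
Complexity: O(log n)

O(log n)


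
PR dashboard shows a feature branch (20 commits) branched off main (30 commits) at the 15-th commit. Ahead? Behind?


Common ancestor: commit #15
feature commits after divergence: 20 - 15 = 5
main commits after divergence: 30 - 15 = 15
feature is 5 commits ahead of main
main is 15 commits ahead of feature

feature ahead: 5, main ahead: 15


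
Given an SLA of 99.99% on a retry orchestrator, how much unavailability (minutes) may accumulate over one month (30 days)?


Formula: allowed downtime = period * (100 - SLA) / 100
Period (month (30 days)) = 43200 minutes
Unavailability fraction = (100 - 99.99) / 100
Allowed downtime = 43200 * (100 - 99.99) / 100
Allowed downtime = 4.32 minutes

4.32 minutes


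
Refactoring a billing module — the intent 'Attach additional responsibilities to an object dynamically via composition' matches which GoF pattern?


This matches the Decorator pattern

Decorator


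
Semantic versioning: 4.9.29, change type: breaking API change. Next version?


Current: 4.9.29
Change category: 'breaking API change' → major bump
SemVer rule: major bump → increment MAJOR, reset MINOR and PATCH to 0
New: 5.0.0

5.0.0


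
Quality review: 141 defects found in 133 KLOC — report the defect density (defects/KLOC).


Defect density = defects / KLOC
Defect density = 141 / 133
Defect density = 1.06 defects/KLOC

1.06 defects/KLOC


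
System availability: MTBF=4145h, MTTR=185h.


Availability = MTBF / (MTBF + MTTR)
Availability = 4145 / (4145 + 185)
Availability = 4145 / 4330
Availability = 95.7275%

95.7275%


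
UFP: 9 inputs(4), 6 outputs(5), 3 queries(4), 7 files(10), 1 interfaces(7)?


UFP = EI*4 + EO*5 + EQ*4 + ILF*10 + EIF*7
UFP = 9*4 + 6*5 + 3*4 + 7*10 + 1*7
UFP = 36 + 30 + 12 + 70 + 7
UFP = 155

155


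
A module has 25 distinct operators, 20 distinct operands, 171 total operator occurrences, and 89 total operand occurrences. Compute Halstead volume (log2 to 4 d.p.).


Formula: V = N * log2(η), where N = N1 + N2 and η = η1 + η2
η = 25 + 20 = 45
N = 171 + 89 = 260
log2(45) ≈ 5.4919
V = 260 * 5.4919 = 1427.89

1427.89


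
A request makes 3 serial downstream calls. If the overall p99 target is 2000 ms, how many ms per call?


Formula: per_stage = total_budget / stages
per_stage = 2000 / 3
per_stage = 666.67 ms

666.67 ms


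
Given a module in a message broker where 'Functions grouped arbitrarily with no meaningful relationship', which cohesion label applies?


Reasoning: Worst: random grouping
Type: Coincidental cohesion

Coincidental cohesion


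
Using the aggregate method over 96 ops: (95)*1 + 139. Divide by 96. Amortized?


Formula: Amortized cost = Total cost / Operations
Total cost = (95 * 1) + (1 * 139)
Total cost = 95 + 139 = 234
Amortized = 234 / 96 = 2.4375

2.4375


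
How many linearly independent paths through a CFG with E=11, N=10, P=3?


Formula: V(G) = E - N + 2P
V(G) = 11 - 10 + 2*3
V(G) = 1 + 6
V(G) = 7

7


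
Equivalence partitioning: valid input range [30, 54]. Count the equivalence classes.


Valid range: [30, 54]
Class 1: x < 30 — invalid
Class 2: 30 ≤ x ≤ 54 — valid
Class 3: x > 54 — invalid
Total equivalence classes: 3

3 equivalence classes


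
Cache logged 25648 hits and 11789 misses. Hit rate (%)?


Formula: hit rate = hits / (hits + misses) * 100
hit rate = 25648 / (25648 + 11789) * 100
hit rate = 25648 / 37437 * 100
hit rate = 68.51%

68.51%


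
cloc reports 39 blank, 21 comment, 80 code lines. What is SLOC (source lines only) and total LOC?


Total LOC = blank + comment + code
Total LOC = 39 + 21 + 80 = 140
SLOC (source only) = code = 80

Total LOC: 140, SLOC: 80


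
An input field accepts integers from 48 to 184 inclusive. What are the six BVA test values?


Range: [48, 184]
Boundaries: just below min, min, min+1, max-1, max, just above max
Values: [47, 48, 49, 183, 184, 185]

[47, 48, 49, 183, 184, 185]


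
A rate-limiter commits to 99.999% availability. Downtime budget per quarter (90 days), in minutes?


Formula: allowed downtime = period * (100 - SLA) / 100
Period (quarter (90 days)) = 129600 minutes
Unavailability fraction = (100 - 99.999) / 100
Allowed downtime = 129600 * (100 - 99.999) / 100
Allowed downtime = 1.296 minutes

1.296 minutes


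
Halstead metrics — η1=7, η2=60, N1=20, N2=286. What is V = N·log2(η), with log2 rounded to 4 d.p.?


Formula: V = N * log2(η), where N = N1 + N2 and η = η1 + η2
η = 7 + 60 = 67
N = 20 + 286 = 306
log2(67) ≈ 6.0661
V = 306 * 6.0661 = 1856.23

1856.23


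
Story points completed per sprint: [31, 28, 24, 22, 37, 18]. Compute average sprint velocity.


Formula: Avg velocity = Total points / Number of sprints
Points: [31, 28, 24, 22, 37, 18]
Sum = 31 + 28 + 24 + 22 + 37 + 18 = 160
Avg velocity = 160 / 6 = 26.67 points/sprint

26.67 points/sprint


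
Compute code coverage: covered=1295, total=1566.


Coverage = covered / total * 100
Coverage = 1295 / 1566 * 100
Coverage = 82.69%

82.69%


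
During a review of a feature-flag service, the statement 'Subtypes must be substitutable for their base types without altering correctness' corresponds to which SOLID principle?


This describes the Liskov Substitution Principle (LSP)

Liskov Substitution Principle (LSP)


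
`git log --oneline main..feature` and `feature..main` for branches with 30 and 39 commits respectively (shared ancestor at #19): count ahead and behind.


Common ancestor: commit #19
feature commits after divergence: 30 - 19 = 11
main commits after divergence: 39 - 19 = 20
feature is 11 commits ahead of main
main is 20 commits ahead of feature

feature ahead: 11, main ahead: 20


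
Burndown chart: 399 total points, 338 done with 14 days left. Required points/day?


Formula: Required rate = Remaining points / Days left
Remaining = 399 - 338 = 61 points
Required rate = 61 / 14 = 4.36 points/day

4.36 points/day


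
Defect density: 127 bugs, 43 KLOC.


Defect density = defects / KLOC
Defect density = 127 / 43
Defect density = 2.953 defects/KLOC

2.953 defects/KLOC


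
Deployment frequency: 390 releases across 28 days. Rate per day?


Formula: deployments per day = releases / days
= 390 / 28
= 13.929 deploys/day
(equivalently, 97.5 deploys/week)

13.929 deploys/day


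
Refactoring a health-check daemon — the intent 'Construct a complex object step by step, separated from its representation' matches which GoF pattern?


This matches the Builder pattern

Builder


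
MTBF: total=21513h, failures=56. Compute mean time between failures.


Formula: MTBF = Total operating time / Number of failures
MTBF = 21513 / 56
MTBF = 384.16 hours

384.16 hours


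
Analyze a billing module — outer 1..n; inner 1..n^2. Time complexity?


Reasoning: n times n^2
Complexity: O(n^3)

O(n^3)


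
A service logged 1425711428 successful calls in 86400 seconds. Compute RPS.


Formula: throughput = requests / seconds
throughput = 1425711428 / 86400
throughput = 16501.29 requests/second

16501.29 requests/second


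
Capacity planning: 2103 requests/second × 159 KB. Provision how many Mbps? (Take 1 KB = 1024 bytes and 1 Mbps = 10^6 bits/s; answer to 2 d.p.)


Formula: Mbps = payload_bytes * RPS * 8 / 1e6
Payload per request = 159 KB = 159 * 1024 = 162816 bytes
Total bytes/sec = 162816 * 2103 = 342402048
Total bits/sec = 342402048 * 8 = 2739216384
Mbps = 2739216384 / 1e6 = 2739.22

2739.22 Mbps


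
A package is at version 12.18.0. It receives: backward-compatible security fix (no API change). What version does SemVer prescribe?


Current: 12.18.0
Change category: 'backward-compatible security fix (no API change)' → patch bump
SemVer rule: patch bump → increment PATCH (MAJOR and MINOR unchanged)
New: 12.18.1

12.18.1


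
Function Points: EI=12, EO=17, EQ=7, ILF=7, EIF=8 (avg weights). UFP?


UFP = EI*4 + EO*5 + EQ*4 + ILF*10 + EIF*7
UFP = 12*4 + 17*5 + 7*4 + 7*10 + 8*7
UFP = 48 + 85 + 28 + 70 + 56
UFP = 287

287


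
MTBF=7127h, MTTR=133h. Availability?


Availability = MTBF / (MTBF + MTTR)
Availability = 7127 / (7127 + 133)
Availability = 7127 / 7260
Availability = 98.168%

98.168%


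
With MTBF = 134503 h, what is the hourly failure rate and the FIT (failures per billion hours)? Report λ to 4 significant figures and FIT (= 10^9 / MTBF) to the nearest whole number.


Formula: λ = 1 / MTBF; FIT = λ × 1e9 = 1e9 / MTBF
λ = 1 / 134503 ≈ 7.435e-06 failures/hour
FIT = 1e9 / 134503 ≈ 7435 failures per 1e9 hours (nearest whole number)

λ = 7.435e-06 /h, FIT = 7435


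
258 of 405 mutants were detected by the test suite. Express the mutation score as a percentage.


Mutation score = killed / total * 100
Mutation score = 258 / 405 * 100
Mutation score = 63.7%

63.7%


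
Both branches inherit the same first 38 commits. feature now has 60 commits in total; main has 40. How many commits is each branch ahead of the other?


Common ancestor: commit #38
feature commits after divergence: 60 - 38 = 22
main commits after divergence: 40 - 38 = 2
feature is 22 commits ahead of main
main is 2 commits ahead of feature

feature ahead: 22, main ahead: 2


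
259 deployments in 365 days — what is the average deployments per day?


Formula: deployments per day = releases / days
= 259 / 365
= 0.71 deploys/day
(equivalently, 4.97 deploys/week)

0.71 deploys/day


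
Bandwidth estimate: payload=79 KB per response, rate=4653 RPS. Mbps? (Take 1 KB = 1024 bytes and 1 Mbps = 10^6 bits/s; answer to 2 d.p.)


Formula: Mbps = payload_bytes * RPS * 8 / 1e6
Payload per request = 79 KB = 79 * 1024 = 80896 bytes
Total bytes/sec = 80896 * 4653 = 376409088
Total bits/sec = 376409088 * 8 = 3011272704
Mbps = 3011272704 / 1e6 = 3011.27

3011.27 Mbps


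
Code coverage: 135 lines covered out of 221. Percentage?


Coverage = covered / total * 100
Coverage = 135 / 221 * 100
Coverage = 61.09%

61.09%


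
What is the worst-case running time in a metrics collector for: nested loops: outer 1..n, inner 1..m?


Reasoning: product of independent bounds
Complexity: O(n*m)

O(n*m)


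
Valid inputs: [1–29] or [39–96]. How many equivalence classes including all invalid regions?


Valid ranges: [1,29] and [39,96]
Class 1: x < 1 — invalid
Class 2: 1 ≤ x ≤ 29 — valid
Class 3: 29 < x < 39 — invalid (gap between ranges)
Class 4: 39 ≤ x ≤ 96 — valid
Class 5: x > 96 — invalid
Total equivalence classes: 5

5 equivalence classes


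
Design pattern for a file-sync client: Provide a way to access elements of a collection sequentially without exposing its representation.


This matches the Iterator pattern

Iterator


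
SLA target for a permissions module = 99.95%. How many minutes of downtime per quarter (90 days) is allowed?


Formula: allowed downtime = period * (100 - SLA) / 100
Period (quarter (90 days)) = 129600 minutes
Unavailability fraction = (100 - 99.95) / 100
Allowed downtime = 129600 * (100 - 99.95) / 100
Allowed downtime = 64.8 minutes

64.8 minutes


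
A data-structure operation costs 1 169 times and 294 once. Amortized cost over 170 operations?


Formula: Amortized cost = Total cost / Operations
Total cost = (169 * 1) + (1 * 294)
Total cost = 169 + 294 = 463
Amortized = 463 / 170 = 2.7235

2.7235


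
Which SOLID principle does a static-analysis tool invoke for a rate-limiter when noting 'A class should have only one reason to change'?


This describes the Single Responsibility Principle (SRP)

Single Responsibility Principle (SRP)


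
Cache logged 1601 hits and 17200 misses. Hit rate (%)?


Formula: hit rate = hits / (hits + misses) * 100
hit rate = 1601 / (1601 + 17200) * 100
hit rate = 1601 / 18801 * 100
hit rate = 8.52%

8.52%


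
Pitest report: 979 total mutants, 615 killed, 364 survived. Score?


Mutation score = killed / total * 100
Mutation score = 615 / 979 * 100
Mutation score = 62.82%

62.82%


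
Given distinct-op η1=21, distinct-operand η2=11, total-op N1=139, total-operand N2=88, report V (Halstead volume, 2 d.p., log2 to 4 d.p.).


Formula: V = N * log2(η), where N = N1 + N2 and η = η1 + η2
η = 21 + 11 = 32
N = 139 + 88 = 227
log2(32) ≈ 5.0000
V = 227 * 5.0000 = 1135.00

1135.00


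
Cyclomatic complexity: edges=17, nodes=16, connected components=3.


Formula: V(G) = E - N + 2P
V(G) = 17 - 16 + 2*3
V(G) = 1 + 6
V(G) = 7

7


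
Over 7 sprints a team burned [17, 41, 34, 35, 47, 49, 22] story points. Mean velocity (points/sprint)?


Formula: Avg velocity = Total points / Number of sprints
Points: [17, 41, 34, 35, 47, 49, 22]
Sum = 17 + 41 + 34 + 35 + 47 + 49 + 22 = 245
Avg velocity = 245 / 7 = 35.0 points/sprint

35.0 points/sprint


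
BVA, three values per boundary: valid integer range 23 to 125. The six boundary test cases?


Range: [23, 125]
Boundaries: just below min, min, min+1, max-1, max, just above max
Values: [22, 23, 24, 124, 125, 126]

[22, 23, 24, 124, 125, 126]


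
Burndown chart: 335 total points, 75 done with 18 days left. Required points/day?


Formula: Required rate = Remaining points / Days left
Remaining = 335 - 75 = 260 points
Required rate = 260 / 18 = 14.44 points/day

14.44 points/day


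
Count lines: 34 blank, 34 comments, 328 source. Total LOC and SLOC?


Total LOC = blank + comment + code
Total LOC = 34 + 34 + 328 = 396
SLOC (source only) = code = 328

Total LOC: 396, SLOC: 328


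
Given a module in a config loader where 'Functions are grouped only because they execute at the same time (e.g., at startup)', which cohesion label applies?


Reasoning: Related by timing only
Type: Temporal cohesion

Temporal cohesion


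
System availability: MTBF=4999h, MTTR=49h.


Availability = MTBF / (MTBF + MTTR)
Availability = 4999 / (4999 + 49)
Availability = 4999 / 5048
Availability = 99.0293%

99.0293%


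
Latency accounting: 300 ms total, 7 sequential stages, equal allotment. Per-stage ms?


Formula: per_stage = total_budget / stages
per_stage = 300 / 7
per_stage = 42.86 ms

42.86 ms


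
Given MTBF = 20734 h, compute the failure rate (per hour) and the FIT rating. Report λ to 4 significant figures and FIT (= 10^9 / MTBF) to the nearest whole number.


Formula: λ = 1 / MTBF; FIT = λ × 1e9 = 1e9 / MTBF
λ = 1 / 20734 ≈ 4.823e-05 failures/hour
FIT = 1e9 / 20734 ≈ 48230 failures per 1e9 hours (nearest whole number)

λ = 4.823e-05 /h, FIT = 48230


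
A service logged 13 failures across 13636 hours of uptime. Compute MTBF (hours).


Formula: MTBF = Total operating time / Number of failures
MTBF = 13636 / 13
MTBF = 1048.92 hours

1048.92 hours


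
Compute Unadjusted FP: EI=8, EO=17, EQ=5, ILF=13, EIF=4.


UFP = EI*4 + EO*5 + EQ*4 + ILF*10 + EIF*7
UFP = 8*4 + 17*5 + 5*4 + 13*10 + 4*7
UFP = 32 + 85 + 20 + 130 + 28
UFP = 295

295


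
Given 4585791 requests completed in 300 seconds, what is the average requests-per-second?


Formula: throughput = requests / seconds
throughput = 4585791 / 300
throughput = 15285.97 requests/second

15285.97 requests/second


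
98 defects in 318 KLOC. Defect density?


Defect density = defects / KLOC
Defect density = 98 / 318
Defect density = 0.308 defects/KLOC

0.308 defects/KLOC


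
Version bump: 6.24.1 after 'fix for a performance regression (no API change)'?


Current: 6.24.1
Change category: 'fix for a performance regression (no API change)' → patch bump
SemVer rule: patch bump → increment PATCH (MAJOR and MINOR unchanged)
New: 6.24.2

6.24.2


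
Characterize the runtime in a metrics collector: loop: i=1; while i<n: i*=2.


Reasoning: i doubles each step so iterations are log2(n)
Complexity: O(log n)

O(log n)


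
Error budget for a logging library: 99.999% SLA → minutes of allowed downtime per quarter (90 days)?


Formula: allowed downtime = period * (100 - SLA) / 100
Period (quarter (90 days)) = 129600 minutes
Unavailability fraction = (100 - 99.999) / 100
Allowed downtime = 129600 * (100 - 99.999) / 100
Allowed downtime = 1.296 minutes

1.296 minutes


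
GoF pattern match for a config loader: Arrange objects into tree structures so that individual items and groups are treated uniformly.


This matches the Composite pattern

Composite


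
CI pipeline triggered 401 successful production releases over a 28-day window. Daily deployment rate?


Formula: deployments per day = releases / days
= 401 / 28
= 14.321 deploys/day
(equivalently, 100.25 deploys/week)

14.321 deploys/day


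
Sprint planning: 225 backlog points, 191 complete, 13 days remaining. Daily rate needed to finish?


Formula: Required rate = Remaining points / Days left
Remaining = 225 - 191 = 34 points
Required rate = 34 / 13 = 2.62 points/day

2.62 points/day


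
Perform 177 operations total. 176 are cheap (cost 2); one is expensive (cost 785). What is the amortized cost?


Formula: Amortized cost = Total cost / Operations
Total cost = (176 * 2) + (1 * 785)
Total cost = 352 + 785 = 1137
Amortized = 1137 / 177 = 6.4237

6.4237


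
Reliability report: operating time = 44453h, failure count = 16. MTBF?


Formula: MTBF = Total operating time / Number of failures
MTBF = 44453 / 16
MTBF = 2778.31 hours

2778.31 hours


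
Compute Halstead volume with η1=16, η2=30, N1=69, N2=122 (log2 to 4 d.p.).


Formula: V = N * log2(η), where N = N1 + N2 and η = η1 + η2
η = 16 + 30 = 46
N = 69 + 122 = 191
log2(46) ≈ 5.5236
V = 191 * 5.5236 = 1055.01

1055.01


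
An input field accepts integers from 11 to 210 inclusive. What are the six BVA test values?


Range: [11, 210]
Boundaries: just below min, min, min+1, max-1, max, just above max
Values: [10, 11, 12, 209, 210, 211]

[10, 11, 12, 209, 210, 211]


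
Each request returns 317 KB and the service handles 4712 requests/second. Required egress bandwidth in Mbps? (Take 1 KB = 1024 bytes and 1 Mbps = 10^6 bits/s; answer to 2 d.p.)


Formula: Mbps = payload_bytes * RPS * 8 / 1e6
Payload per request = 317 KB = 317 * 1024 = 324608 bytes
Total bytes/sec = 324608 * 4712 = 1529552896
Total bits/sec = 1529552896 * 8 = 12236423168
Mbps = 12236423168 / 1e6 = 12236.42

12236.42 Mbps


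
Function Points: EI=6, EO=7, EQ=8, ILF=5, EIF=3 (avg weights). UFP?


UFP = EI*4 + EO*5 + EQ*4 + ILF*10 + EIF*7
UFP = 6*4 + 7*5 + 8*4 + 5*10 + 3*7
UFP = 24 + 35 + 32 + 50 + 21
UFP = 162

162


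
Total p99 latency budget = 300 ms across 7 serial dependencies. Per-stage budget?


Formula: per_stage = total_budget / stages
per_stage = 300 / 7
per_stage = 42.86 ms

42.86 ms


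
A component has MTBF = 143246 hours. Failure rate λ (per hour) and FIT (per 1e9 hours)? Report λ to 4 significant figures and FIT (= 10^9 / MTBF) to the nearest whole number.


Formula: λ = 1 / MTBF; FIT = λ × 1e9 = 1e9 / MTBF
λ = 1 / 143246 ≈ 6.981e-06 failures/hour
FIT = 1e9 / 143246 ≈ 6981 failures per 1e9 hours (nearest whole number)

λ = 6.981e-06 /h, FIT = 6981


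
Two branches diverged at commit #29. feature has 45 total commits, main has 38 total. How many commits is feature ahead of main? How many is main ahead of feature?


Common ancestor: commit #29
feature commits after divergence: 45 - 29 = 16
main commits after divergence: 38 - 29 = 9
feature is 16 commits ahead of main
main is 9 commits ahead of feature

feature ahead: 16, main ahead: 9


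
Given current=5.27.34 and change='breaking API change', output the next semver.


Current: 5.27.34
Change category: 'breaking API change' → major bump
SemVer rule: major bump → increment MAJOR, reset MINOR and PATCH to 0
New: 6.0.0

6.0.0


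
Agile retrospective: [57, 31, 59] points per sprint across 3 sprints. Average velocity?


Formula: Avg velocity = Total points / Number of sprints
Points: [57, 31, 59]
Sum = 57 + 31 + 59 = 147
Avg velocity = 147 / 3 = 49.0 points/sprint

49.0 points/sprint


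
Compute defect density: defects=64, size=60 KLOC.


Defect density = defects / KLOC
Defect density = 64 / 60
Defect density = 1.067 defects/KLOC

1.067 defects/KLOC


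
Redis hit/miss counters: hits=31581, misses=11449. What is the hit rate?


Formula: hit rate = hits / (hits + misses) * 100
hit rate = 31581 / (31581 + 11449) * 100
hit rate = 31581 / 43030 * 100
hit rate = 73.39%

73.39%


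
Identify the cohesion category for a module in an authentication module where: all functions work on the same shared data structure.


Reasoning: Functions share data
Type: Communicational cohesion

Communicational cohesion


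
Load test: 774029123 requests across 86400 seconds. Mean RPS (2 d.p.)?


Formula: throughput = requests / seconds
throughput = 774029123 / 86400
throughput = 8958.67 requests/second

8958.67 requests/second


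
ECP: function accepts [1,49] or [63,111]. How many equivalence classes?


Valid ranges: [1,49] and [63,111]
Class 1: x < 1 — invalid
Class 2: 1 ≤ x ≤ 49 — valid
Class 3: 49 < x < 63 — invalid (gap between ranges)
Class 4: 63 ≤ x ≤ 111 — valid
Class 5: x > 111 — invalid
Total equivalence classes: 5

5 equivalence classes


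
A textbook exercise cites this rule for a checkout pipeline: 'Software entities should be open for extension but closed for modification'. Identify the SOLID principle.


This describes the Open/Closed Principle (OCP)

Open/Closed Principle (OCP)


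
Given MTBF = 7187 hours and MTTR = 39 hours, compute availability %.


Availability = MTBF / (MTBF + MTTR)
Availability = 7187 / (7187 + 39)
Availability = 7187 / 7226
Availability = 99.4603%

99.4603%


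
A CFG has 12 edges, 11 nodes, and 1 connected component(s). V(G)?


Formula: V(G) = E - N + 2P
V(G) = 12 - 11 + 2*1
V(G) = 1 + 2
V(G) = 3

3


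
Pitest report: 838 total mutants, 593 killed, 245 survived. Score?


Mutation score = killed / total * 100
Mutation score = 593 / 838 * 100
Mutation score = 70.76%

70.76%


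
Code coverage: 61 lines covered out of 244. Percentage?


Coverage = covered / total * 100
Coverage = 61 / 244 * 100
Coverage = 25.0%

25.0%


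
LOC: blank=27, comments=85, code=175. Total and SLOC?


Total LOC = blank + comment + code
Total LOC = 27 + 85 + 175 = 287
SLOC (source only) = code = 175

Total LOC: 287, SLOC: 175


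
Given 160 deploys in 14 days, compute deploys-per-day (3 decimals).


Formula: deployments per day = releases / days
= 160 / 14
= 11.429 deploys/day
(equivalently, 80.0 deploys/week)

11.429 deploys/day


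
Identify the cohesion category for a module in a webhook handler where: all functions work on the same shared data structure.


Reasoning: Functions share data
Type: Communicational cohesion

Communicational cohesion


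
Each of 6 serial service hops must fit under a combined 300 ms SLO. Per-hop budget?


Formula: per_stage = total_budget / stages
per_stage = 300 / 6
per_stage = 50.0 ms

50.0 ms


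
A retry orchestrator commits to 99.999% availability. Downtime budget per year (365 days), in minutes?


Formula: allowed downtime = period * (100 - SLA) / 100
Period (year (365 days)) = 525600 minutes
Unavailability fraction = (100 - 99.999) / 100
Allowed downtime = 525600 * (100 - 99.999) / 100
Allowed downtime = 5.256 minutes

5.256 minutes


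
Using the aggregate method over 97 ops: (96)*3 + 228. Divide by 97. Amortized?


Formula: Amortized cost = Total cost / Operations
Total cost = (96 * 3) + (1 * 228)
Total cost = 288 + 228 = 516
Amortized = 516 / 97 = 5.3196

5.3196


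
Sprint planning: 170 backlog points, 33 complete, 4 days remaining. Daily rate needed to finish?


Formula: Required rate = Remaining points / Days left
Remaining = 170 - 33 = 137 points
Required rate = 137 / 4 = 34.25 points/day

34.25 points/day


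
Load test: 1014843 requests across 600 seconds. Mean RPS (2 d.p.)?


Formula: throughput = requests / seconds
throughput = 1014843 / 600
throughput = 1691.41 requests/second

1691.41 requests/second


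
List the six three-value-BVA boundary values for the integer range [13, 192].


Range: [13, 192]
Boundaries: just below min, min, min+1, max-1, max, just above max
Values: [12, 13, 14, 191, 192, 193]

[12, 13, 14, 191, 192, 193]


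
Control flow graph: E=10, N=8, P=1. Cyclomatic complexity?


Formula: V(G) = E - N + 2P
V(G) = 10 - 8 + 2*1
V(G) = 2 + 2
V(G) = 4

4


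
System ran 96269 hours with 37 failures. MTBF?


Formula: MTBF = Total operating time / Number of failures
MTBF = 96269 / 37
MTBF = 2601.86 hours

2601.86 hours


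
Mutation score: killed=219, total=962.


Mutation score = killed / total * 100
Mutation score = 219 / 962 * 100
Mutation score = 22.77%

22.77%


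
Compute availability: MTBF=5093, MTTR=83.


Availability = MTBF / (MTBF + MTTR)
Availability = 5093 / (5093 + 83)
Availability = 5093 / 5176
Availability = 98.3964%

98.3964%


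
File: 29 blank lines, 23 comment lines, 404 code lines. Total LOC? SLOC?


Total LOC = blank + comment + code
Total LOC = 29 + 23 + 404 = 456
SLOC (source only) = code = 404

Total LOC: 456, SLOC: 404


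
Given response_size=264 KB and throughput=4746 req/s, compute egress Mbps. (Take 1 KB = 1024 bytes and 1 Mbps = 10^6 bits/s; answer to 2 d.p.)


Formula: Mbps = payload_bytes * RPS * 8 / 1e6
Payload per request = 264 KB = 264 * 1024 = 270336 bytes
Total bytes/sec = 270336 * 4746 = 1283014656
Total bits/sec = 1283014656 * 8 = 10264117248
Mbps = 10264117248 / 1e6 = 10264.12

10264.12 Mbps


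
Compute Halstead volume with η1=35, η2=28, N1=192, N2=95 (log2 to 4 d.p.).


Formula: V = N * log2(η), where N = N1 + N2 and η = η1 + η2
η = 35 + 28 = 63
N = 192 + 95 = 287
log2(63) ≈ 5.9773
V = 287 * 5.9773 = 1715.49

1715.49


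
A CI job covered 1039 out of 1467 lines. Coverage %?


Coverage = covered / total * 100
Coverage = 1039 / 1467 * 100
Coverage = 70.82%

70.82%


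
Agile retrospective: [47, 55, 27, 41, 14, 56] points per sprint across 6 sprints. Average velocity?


Formula: Avg velocity = Total points / Number of sprints
Points: [47, 55, 27, 41, 14, 56]
Sum = 47 + 55 + 27 + 41 + 14 + 56 = 240
Avg velocity = 240 / 6 = 40.0 points/sprint

40.0 points/sprint


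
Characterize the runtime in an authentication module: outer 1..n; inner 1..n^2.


Reasoning: n times n^2
Complexity: O(n^3)

O(n^3)


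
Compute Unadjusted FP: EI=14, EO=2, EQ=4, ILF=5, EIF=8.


UFP = EI*4 + EO*5 + EQ*4 + ILF*10 + EIF*7
UFP = 14*4 + 2*5 + 4*4 + 5*10 + 8*7
UFP = 56 + 10 + 16 + 50 + 56
UFP = 188

188


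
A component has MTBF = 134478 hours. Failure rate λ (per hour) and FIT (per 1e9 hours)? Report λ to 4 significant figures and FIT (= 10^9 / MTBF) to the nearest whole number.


Formula: λ = 1 / MTBF; FIT = λ × 1e9 = 1e9 / MTBF
λ = 1 / 134478 ≈ 7.436e-06 failures/hour
FIT = 1e9 / 134478 ≈ 7436 failures per 1e9 hours (nearest whole number)

λ = 7.436e-06 /h, FIT = 7436


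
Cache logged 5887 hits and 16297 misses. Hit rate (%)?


Formula: hit rate = hits / (hits + misses) * 100
hit rate = 5887 / (5887 + 16297) * 100
hit rate = 5887 / 22184 * 100
hit rate = 26.54%

26.54%


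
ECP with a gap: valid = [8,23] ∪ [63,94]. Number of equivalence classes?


Valid ranges: [8,23] and [63,94]
Class 1: x < 8 — invalid
Class 2: 8 ≤ x ≤ 23 — valid
Class 3: 23 < x < 63 — invalid (gap between ranges)
Class 4: 63 ≤ x ≤ 94 — valid
Class 5: x > 94 — invalid
Total equivalence classes: 5

5 equivalence classes


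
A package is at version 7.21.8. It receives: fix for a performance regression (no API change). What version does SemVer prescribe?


Current: 7.21.8
Change category: 'fix for a performance regression (no API change)' → patch bump
SemVer rule: patch bump → increment PATCH (MAJOR and MINOR unchanged)
New: 7.21.9

7.21.9


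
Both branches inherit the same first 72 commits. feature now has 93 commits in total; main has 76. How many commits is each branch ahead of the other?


Common ancestor: commit #72
feature commits after divergence: 93 - 72 = 21
main commits after divergence: 76 - 72 = 4
feature is 21 commits ahead of main
main is 4 commits ahead of feature

feature ahead: 21, main ahead: 4


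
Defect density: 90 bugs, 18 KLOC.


Defect density = defects / KLOC
Defect density = 90 / 18
Defect density = 5.0 defects/KLOC

5.0 defects/KLOC


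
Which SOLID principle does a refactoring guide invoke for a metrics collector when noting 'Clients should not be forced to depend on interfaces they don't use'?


This describes the Interface Segregation Principle (ISP)

Interface Segregation Principle (ISP)


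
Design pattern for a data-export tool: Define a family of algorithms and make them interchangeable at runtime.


This matches the Strategy pattern

Strategy


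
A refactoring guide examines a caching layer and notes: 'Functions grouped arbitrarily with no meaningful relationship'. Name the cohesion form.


Reasoning: Worst: random grouping
Type: Coincidental cohesion

Coincidental cohesion


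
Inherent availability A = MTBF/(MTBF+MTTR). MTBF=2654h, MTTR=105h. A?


Availability = MTBF / (MTBF + MTTR)
Availability = 2654 / (2654 + 105)
Availability = 2654 / 2759
Availability = 96.1943%

96.1943%


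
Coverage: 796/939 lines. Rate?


Coverage = covered / total * 100
Coverage = 796 / 939 * 100
Coverage = 84.77%

84.77%


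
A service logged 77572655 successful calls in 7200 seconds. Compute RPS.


Formula: throughput = requests / seconds
throughput = 77572655 / 7200
throughput = 10773.98 requests/second

10773.98 requests/second


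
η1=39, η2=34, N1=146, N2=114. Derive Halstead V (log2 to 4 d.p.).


Formula: V = N * log2(η), where N = N1 + N2 and η = η1 + η2
η = 39 + 34 = 73
N = 146 + 114 = 260
log2(73) ≈ 6.1898
V = 260 * 6.1898 = 1609.35

1609.35


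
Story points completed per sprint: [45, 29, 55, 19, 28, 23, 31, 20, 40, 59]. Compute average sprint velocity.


Formula: Avg velocity = Total points / Number of sprints
Points: [45, 29, 55, 19, 28, 23, 31, 20, 40, 59]
Sum = 45 + 29 + 55 + 19 + 28 + 23 + 31 + 20 + 40 + 59 = 349
Avg velocity = 349 / 10 = 34.9 points/sprint

34.9 points/sprint


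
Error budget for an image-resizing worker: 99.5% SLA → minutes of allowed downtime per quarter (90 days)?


Formula: allowed downtime = period * (100 - SLA) / 100
Period (quarter (90 days)) = 129600 minutes
Unavailability fraction = (100 - 99.5) / 100
Allowed downtime = 129600 * (100 - 99.5) / 100
Allowed downtime = 648.0 minutes

648.0 minutes


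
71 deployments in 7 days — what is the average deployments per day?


Formula: deployments per day = releases / days
= 71 / 7
= 10.143 deploys/day
(equivalently, 71.0 deploys/week)

10.143 deploys/day


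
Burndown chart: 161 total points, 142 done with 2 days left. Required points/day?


Formula: Required rate = Remaining points / Days left
Remaining = 161 - 142 = 19 points
Required rate = 19 / 2 = 9.5 points/day

9.5 points/day


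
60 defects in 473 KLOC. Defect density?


Defect density = defects / KLOC
Defect density = 60 / 473
Defect density = 0.127 defects/KLOC

0.127 defects/KLOC


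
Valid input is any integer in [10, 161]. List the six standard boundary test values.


Range: [10, 161]
Boundaries: just below min, min, min+1, max-1, max, just above max
Values: [9, 10, 11, 160, 161, 162]

[9, 10, 11, 160, 161, 162]


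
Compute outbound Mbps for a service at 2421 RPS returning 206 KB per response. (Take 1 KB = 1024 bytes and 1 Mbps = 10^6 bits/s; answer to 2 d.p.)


Formula: Mbps = payload_bytes * RPS * 8 / 1e6
Payload per request = 206 KB = 206 * 1024 = 210944 bytes
Total bytes/sec = 210944 * 2421 = 510695424
Total bits/sec = 510695424 * 8 = 4085563392
Mbps = 4085563392 / 1e6 = 4085.56

4085.56 Mbps


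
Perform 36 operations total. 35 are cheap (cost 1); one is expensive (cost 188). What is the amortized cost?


Formula: Amortized cost = Total cost / Operations
Total cost = (35 * 1) + (1 * 188)
Total cost = 35 + 188 = 223
Amortized = 223 / 36 = 6.1944

6.1944


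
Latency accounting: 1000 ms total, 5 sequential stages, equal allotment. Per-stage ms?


Formula: per_stage = total_budget / stages
per_stage = 1000 / 5
per_stage = 200.0 ms

200.0 ms


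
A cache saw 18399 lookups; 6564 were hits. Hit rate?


Formula: hit rate = hits / (hits + misses) * 100
hit rate = 6564 / (6564 + 11835) * 100
hit rate = 6564 / 18399 * 100
hit rate = 35.68%

35.68%


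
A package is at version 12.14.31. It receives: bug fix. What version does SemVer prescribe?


Current: 12.14.31
Change category: 'bug fix' → patch bump
SemVer rule: patch bump → increment PATCH (MAJOR and MINOR unchanged)
New: 12.14.32

12.14.32


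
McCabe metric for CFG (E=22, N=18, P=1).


Formula: V(G) = E - N + 2P
V(G) = 22 - 18 + 2*1
V(G) = 4 + 2
V(G) = 6

6


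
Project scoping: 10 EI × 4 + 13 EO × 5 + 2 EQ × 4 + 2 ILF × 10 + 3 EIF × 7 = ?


UFP = EI*4 + EO*5 + EQ*4 + ILF*10 + EIF*7
UFP = 10*4 + 13*5 + 2*4 + 2*10 + 3*7
UFP = 40 + 65 + 8 + 20 + 21
UFP = 154

154


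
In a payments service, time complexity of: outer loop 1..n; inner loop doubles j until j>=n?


Reasoning: linear outer times logarithmic inner
Complexity: O(n log n)

O(n log n)


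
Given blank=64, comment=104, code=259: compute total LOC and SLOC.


Total LOC = blank + comment + code
Total LOC = 64 + 104 + 259 = 427
SLOC (source only) = code = 259

Total LOC: 427, SLOC: 259


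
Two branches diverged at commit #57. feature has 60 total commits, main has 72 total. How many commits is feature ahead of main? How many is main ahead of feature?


Common ancestor: commit #57
feature commits after divergence: 60 - 57 = 3
main commits after divergence: 72 - 57 = 15
feature is 3 commits ahead of main
main is 15 commits ahead of feature

feature ahead: 3, main ahead: 15


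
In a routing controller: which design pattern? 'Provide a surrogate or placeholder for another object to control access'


This matches the Proxy pattern

Proxy


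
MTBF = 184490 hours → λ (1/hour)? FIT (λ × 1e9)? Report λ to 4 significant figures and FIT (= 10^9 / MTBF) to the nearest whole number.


Formula: λ = 1 / MTBF; FIT = λ × 1e9 = 1e9 / MTBF
λ = 1 / 184490 ≈ 5.420e-06 failures/hour
FIT = 1e9 / 184490 ≈ 5420 failures per 1e9 hours (nearest whole number)

λ = 5.420e-06 /h, FIT = 5420


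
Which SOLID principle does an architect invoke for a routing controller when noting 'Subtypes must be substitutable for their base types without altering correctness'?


This describes the Liskov Substitution Principle (LSP)

Liskov Substitution Principle (LSP)


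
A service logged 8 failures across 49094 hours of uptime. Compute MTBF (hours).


Formula: MTBF = Total operating time / Number of failures
MTBF = 49094 / 8
MTBF = 6136.75 hours

6136.75 hours


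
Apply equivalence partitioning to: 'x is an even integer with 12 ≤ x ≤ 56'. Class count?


Constraint: even integers in [12, 56]
Class 1: x < 12 — out-of-range invalid
Class 2: x in [12,56] but odd — wrong type invalid
Class 3: x in [12,56] and even — valid
Class 4: x > 56 — out-of-range invalid
Total equivalence classes: 4

4 equivalence classes
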